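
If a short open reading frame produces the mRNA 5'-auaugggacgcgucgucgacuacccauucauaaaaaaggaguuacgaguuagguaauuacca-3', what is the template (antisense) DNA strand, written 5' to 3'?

5'-TGGTAATTACCTAACTCGTAACTCCTTTTTTATGAATGGGTAGTCGACGACGCGTCCCATAT-3'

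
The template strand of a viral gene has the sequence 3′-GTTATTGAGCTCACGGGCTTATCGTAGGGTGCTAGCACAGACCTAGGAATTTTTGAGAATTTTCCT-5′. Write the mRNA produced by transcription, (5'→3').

5'-CAAUAACUCGAGUGCCCGAAUAGCAUCCCACGAUCGUGUCUGGAUCCUUAAAAACUCUUAAAAGGA-3'

Reading the template 3'→5' as shown, RNA polymerase pairs each base (A→U, T→A, G↔C) to build mRNA 5'→3' directly.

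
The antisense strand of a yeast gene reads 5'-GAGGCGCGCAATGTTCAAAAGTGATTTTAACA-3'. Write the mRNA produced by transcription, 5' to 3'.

5'-UGUUAAAAUCACUUUUGAACAUUGCGCGCCUC-3'

The mRNA has the sequence of the coding strand (reverse complement of the template) with T→U. Reverse complement of GAGGCGCGCAATGTTCAAAAGTGATTTTAACA is TGTTAAAATCACTTTTGAACATTGCGCGCCTC; then T→U.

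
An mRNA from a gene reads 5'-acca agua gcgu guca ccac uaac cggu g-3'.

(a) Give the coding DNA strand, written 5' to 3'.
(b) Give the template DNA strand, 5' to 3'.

(a) The coding strand matches the mRNA with U→T.
(b) The template strand is the reverse complement of the coding strand.

(a) 5′-ACCAAGTAGCGTGTCACCACTAACCGGTG-3′
(b) 5′-CACCGGTTAGTGGTGACACGCTACTTGGT-3′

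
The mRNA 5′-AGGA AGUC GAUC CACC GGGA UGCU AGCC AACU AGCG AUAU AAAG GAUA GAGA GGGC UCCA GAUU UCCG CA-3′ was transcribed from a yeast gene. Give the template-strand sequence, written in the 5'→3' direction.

5'-TGCGGAAATCTGGAGCCCTCTCTATCCTTTATATCGCTAGTTGGCTAGCATCCCGGTGGATCGACTTCCT-3'

Replace U with T to get the coding DNA strand: AGGAAGTCGATCCACCGGGATGCTAGCCAACTAGCGATATAAAGGATAGAGAGGGCTCCAGATTTCCGCA. The template strand is its reverse complement (complement TCCTTCAGCTAGGTGGCCCTACGATCGGTTGATCGCTATATTTCCTATCTCTCCCGAGGTCTAAAGGCGT, then reverse).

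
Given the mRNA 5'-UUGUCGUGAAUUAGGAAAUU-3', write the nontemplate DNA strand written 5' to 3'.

5'-TTGTCGTGAATTAGGAAATT-3'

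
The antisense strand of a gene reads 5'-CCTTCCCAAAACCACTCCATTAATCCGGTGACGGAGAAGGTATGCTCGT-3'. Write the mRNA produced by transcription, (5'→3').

5'-ACGAGCAUACCUUCUCCGUCACCGGAUUAAUGGAGUGGUUUUGGGAAGG-3'

RNA polymerase reads the template 3'→5' and synthesizes mRNA 5'→3' by base-pairing (A→U, T→A, G↔C). The complement of the template is GGAAGGGTTTTGGTGAGGTAATTAGGCCACTGCCTCTTCCATACGAGCA; antiparallel, so 5'→3' the coding strand is ACGAGCATACCTTCTCCGTCACCGGATTAATGGAGTGGTTTTGGGAAGG. Replace T with U for the mRNA.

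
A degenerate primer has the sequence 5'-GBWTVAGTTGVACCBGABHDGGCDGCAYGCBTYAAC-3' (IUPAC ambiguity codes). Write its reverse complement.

5'-GTTRAVGCRTGCHGCCHDVTCVGGTBCAACTBAWVC-3'

Standard pairs A↔T, G↔C; ambiguity codes pair Y↔R, W↔W, B↔V, D↔H. Complement (CVWABTCAACBTGGVCTVDHCCGHCGTRCGVARTTG), then reverse for 5'→3'.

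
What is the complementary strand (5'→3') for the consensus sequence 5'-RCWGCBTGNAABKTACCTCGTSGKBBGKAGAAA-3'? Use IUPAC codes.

Standard pairs A↔T, G↔C; ambiguity codes pair R↔Y, K↔M, W↔W, S↔S, B↔V, N↔N. Complement (YGWCGVACNTTVMATGGAGCASCMVVCMTCTTT), then reverse for 5'→3'.

5'-TTTCTMCVVMCSACGAGGTAMVTTNCAVGCWGY-3'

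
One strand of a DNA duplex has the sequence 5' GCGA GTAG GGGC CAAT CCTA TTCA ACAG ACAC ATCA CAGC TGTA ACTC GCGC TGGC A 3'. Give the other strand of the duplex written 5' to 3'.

5'-TGCCAGCGCGAGTTACAGCTGTGATGTGTCTGTTGAATAGGATTGGCCCCTACTCGC-3'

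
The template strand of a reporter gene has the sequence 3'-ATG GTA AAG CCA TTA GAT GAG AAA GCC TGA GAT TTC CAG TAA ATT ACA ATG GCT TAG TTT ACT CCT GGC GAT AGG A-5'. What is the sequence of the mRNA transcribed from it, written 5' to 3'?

5'-UACCAUUUCGGUAAUCUACUCUUUCGGACUCUAAAGGUCAUUUAAUGUUACCGAAUCAAAUGAGGACCGCUAUCCU-3'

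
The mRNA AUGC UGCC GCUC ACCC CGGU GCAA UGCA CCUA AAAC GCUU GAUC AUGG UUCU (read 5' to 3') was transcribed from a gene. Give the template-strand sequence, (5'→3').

5'-AGAACCATGATCAAGCGTTTTAGGTGCATTGCACCGGGGTGAGCGGCAGCAT-3'

Replace U with T to get the coding DNA strand: ATGCTGCCGCTCACCCCGGTGCAATGCACCTAAAACGCTTGATCATGGTTCT. The template strand is its reverse complement (complement TACGACGGCGAGTGGGGCCACGTTACGTGGATTTTGCGAACTAGTACCAAGA, then reverse).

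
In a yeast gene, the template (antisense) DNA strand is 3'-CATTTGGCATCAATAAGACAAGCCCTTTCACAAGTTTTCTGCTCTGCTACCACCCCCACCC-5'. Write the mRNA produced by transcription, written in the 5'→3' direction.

Reading the template 3'→5' as shown, RNA polymerase pairs each base (A→U, T→A, G↔C) to build mRNA 5'→3' directly.

5'-GUAAACCGUAGUUAUUCUGUUCGGGAAAGUGUUCAAAAGACGAGACGAUGGUGGGGGUGGG-3'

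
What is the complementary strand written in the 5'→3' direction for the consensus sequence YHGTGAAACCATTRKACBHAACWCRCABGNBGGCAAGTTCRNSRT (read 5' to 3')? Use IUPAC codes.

Standard pairs A↔T, G↔C; ambiguity codes pair R↔Y, K↔M, W↔W, S↔S, B↔V, H↔D, N↔N. Complement (RDCACTTTGGTAAYMTGVDTTGWGYGTVCNVCCGTTCAAGYNSYA), then reverse for 5'→3'.

5'-AYSNYGAACTTGCCVNCVTGYGWGTTDVGTMYAATGGTTTCACDR-3'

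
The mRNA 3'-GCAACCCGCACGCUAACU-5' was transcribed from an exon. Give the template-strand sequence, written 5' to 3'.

Written 5'→3' the mRNA is UCAAUCGCACGCCCAACG, so the coding DNA strand is TCAATCGCACGCCCAACG. The template is its reverse complement.

5'-CGTTGGGCGTGCGATTGA-3'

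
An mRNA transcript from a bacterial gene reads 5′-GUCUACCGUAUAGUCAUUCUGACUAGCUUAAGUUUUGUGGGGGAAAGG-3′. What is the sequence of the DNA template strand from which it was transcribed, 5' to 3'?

5′-CCTTTCCCCCACAAAACTTAAGCTAGTCAGAATGACTATACGGTAGAC-3′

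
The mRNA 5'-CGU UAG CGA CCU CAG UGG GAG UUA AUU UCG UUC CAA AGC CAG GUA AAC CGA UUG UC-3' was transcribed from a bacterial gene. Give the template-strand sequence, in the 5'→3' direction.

Replace U with T to get the coding DNA strand: CGTTAGCGACCTCAGTGGGAGTTAATTTCGTTCCAAAGCCAGGTAAACCGATTGTC. The template strand is its reverse complement (complement GCAATCGCTGGAGTCACCCTCAATTAAAGCAAGGTTTCGGTCCATTTGGCTAACAG, then reverse).

5'-GACAATCGGTTTACCTGGCTTTGGAACGAAATTAACTCCCACTGAGGTCGCTAACG-3'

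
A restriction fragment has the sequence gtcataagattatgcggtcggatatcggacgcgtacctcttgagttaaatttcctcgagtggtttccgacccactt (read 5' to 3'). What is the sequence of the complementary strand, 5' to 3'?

5′-AAGTGGGTCGGAAACCACTCGAGGAAATTTAACTCAAGAGGTACGCGTCCGATATCCGACCGCATAATCTTATGAC-3′

The complement of GTCATAAGATTATGCGGTCGGATATCGGACGCGTACCTCTTGAGTTAAATTTCCTCGAGTGGTTTCCGACCCACTT is CAGTATTCTAATACGCCAGCCTATAGCCTGCGCATGGAGAACTCAATTTAAAGGAGCTCACCAAAGGCTGGGTGAA (A↔T, G↔C). DNA strands are antiparallel, so the complementary strand runs 3'→5'; reversing gives the 5'→3' form.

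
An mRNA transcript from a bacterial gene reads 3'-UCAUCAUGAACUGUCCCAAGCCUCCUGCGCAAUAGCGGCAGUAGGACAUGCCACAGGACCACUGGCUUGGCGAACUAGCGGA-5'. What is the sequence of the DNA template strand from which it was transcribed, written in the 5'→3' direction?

Written 5'→3' the mRNA is AGGCGAUCAAGCGGUUCGGUCACCAGGACACCGUACAGGAUGACGGCGAUAACGCGUCCUCCGAACCCUGUCAAGUACUACU, so the coding DNA strand is AGGCGATCAAGCGGTTCGGTCACCAGGACACCGTACAGGATGACGGCGATAACGCGTCCTCCGAACCCTGTCAAGTACTACT. The template is its reverse complement.

5'-AGTAGTACTTGACAGGGTTCGGAGGACGCGTTATCGCCGTCATCCTGTACGGTGTCCTGGTGACCGAACCGCTTGATCGCCT-3'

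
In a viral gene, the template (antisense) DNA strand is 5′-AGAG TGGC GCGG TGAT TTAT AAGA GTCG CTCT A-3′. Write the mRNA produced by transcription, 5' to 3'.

5'-UAGAGCGACUCUUAUAAAUCACCGCGCCACUCU-3'

The mRNA has the sequence of the coding strand (reverse complement of the template) with T→U. Reverse complement of AGAGTGGCGCGGTGATTTATAAGAGTCGCTCTA is TAGAGCGACTCTTATAAATCACCGCGCCACTCT; then T→U.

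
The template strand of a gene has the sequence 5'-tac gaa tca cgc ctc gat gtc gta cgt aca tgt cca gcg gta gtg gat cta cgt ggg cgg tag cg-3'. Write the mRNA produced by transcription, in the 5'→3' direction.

RNA polymerase reads the template 3'→5' and synthesizes mRNA 5'→3' by base-pairing (A→U, T→A, G↔C). The complement of the template is ATGCTTAGTGCGGAGCTACAGCATGCATGTACAGGTCGCCATCACCTAGATGCACCCGCCATCGC; antiparallel, so 5'→3' the coding strand is CGCTACCGCCCACGTAGATCCACTACCGCTGGACATGTACGTACGACATCGAGGCGTGATTCGTA. Replace T with U for the mRNA.

5'-CGCUACCGCCCACGUAGAUCCACUACCGCUGGACAUGUACGUACGACAUCGAGGCGUGAUUCGUA-3'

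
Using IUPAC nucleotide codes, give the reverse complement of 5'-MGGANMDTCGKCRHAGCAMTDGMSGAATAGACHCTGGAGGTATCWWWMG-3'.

5'-CKWWWGATACCTCCAGDGTCTATTCSKCHAKTGCTDYGMCGAHKNTCCK-3'

Standard pairs A↔T, G↔C; ambiguity codes pair R↔Y, M↔K, W↔W, S↔S, D↔H, N↔N. Complement (KCCTNKHAGCMGYDTCGTKAHCKSCTTATCTGDGACCTCCATAGWWWKC), then reverse for 5'→3'.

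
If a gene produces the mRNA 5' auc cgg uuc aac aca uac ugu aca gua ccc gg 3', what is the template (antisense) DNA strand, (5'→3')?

Replace U with T to get the coding DNA strand: ATCCGGTTCAACACATACTGTACAGTACCCGG. The template strand is its reverse complement (complement TAGGCCAAGTTGTGTATGACATGTCATGGGCC, then reverse).

5'-CCGGGTACTGTACAGTATGTGTTGAACCGGAT-3'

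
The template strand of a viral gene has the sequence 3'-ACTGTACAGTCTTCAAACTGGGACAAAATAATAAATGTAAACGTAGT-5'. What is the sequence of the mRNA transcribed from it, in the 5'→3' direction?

5'-UGACAUGUCAGAAGUUUGACCCUGUUUUAUUAUUUACAUUUGCAUCA-3'

Reading the template 3'→5' as shown, RNA polymerase pairs each base (A→U, T→A, G↔C) to build mRNA 5'→3' directly.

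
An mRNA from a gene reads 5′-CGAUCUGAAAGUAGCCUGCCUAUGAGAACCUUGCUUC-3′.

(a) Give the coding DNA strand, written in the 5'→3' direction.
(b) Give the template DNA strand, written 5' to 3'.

(a) 5'-CGATCTGAAAGTAGCCTGCCTATGAGAACCTTGCTTC-3'
(b) 5'-GAAGCAAGGTTCTCATAGGCAGGCTACTTTCAGATCG-3'

(a) The coding strand matches the mRNA with U→T.
(b) The template strand is the reverse complement of the coding strand.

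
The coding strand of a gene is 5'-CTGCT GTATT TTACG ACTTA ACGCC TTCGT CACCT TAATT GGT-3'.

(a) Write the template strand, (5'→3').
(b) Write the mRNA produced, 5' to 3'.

(a) 5'-ACCAATTAAGGTGACGAAGGCGTTAAGTCGTAAAATACAGCAG-3'
(b) 5'-CUGCUGUAUUUUACGACUUAACGCCUUCGUCACCUUAAUUGGU-3'

(a) The template strand is the reverse complement of the coding strand: complement GACGACATAAAATGCTGAATTGCGGAAGCAGTGGAATTAACCA, then reverse.
(b) mRNA matches the coding strand with T→U.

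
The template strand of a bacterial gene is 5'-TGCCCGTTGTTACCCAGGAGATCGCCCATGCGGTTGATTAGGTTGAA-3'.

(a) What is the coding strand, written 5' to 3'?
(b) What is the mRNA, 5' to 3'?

(a) 5'-TTCAACCTAATCAACCGCATGGGCGATCTCCTGGGTAACAACGGGCA-3'
(b) 5'-UUCAACCUAAUCAACCGCAUGGGCGAUCUCCUGGGUAACAACGGGCA-3'

(a) The coding strand is the reverse complement of the template: complement ACGGGCAACAATGGGTCCTCTAGCGGGTACGCCAACTAATCCAACTT, then reverse.
(b) mRNA has the coding-strand sequence with T→U.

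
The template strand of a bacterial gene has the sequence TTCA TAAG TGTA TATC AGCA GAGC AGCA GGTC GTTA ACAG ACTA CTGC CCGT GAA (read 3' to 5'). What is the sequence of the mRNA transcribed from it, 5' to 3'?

Reading the template 3'→5' as shown, RNA polymerase pairs each base (A→U, T→A, G↔C) to build mRNA 5'→3' directly.

5′-AAGUAUUCACAUAUAGUCGUCUCGUCGUCCAGCAAUUGUCUGAUGACGGGCACUU-3′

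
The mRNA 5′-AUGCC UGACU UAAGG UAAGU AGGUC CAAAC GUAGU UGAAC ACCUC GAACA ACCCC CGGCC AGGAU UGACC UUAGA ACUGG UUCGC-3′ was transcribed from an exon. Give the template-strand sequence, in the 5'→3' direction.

5'-GCGAACCAGTTCTAAGGTCAATCCTGGCCGGGGGTTGTTCGAGGTGTTCAACTACGTTTGGACCTACTTACCTTAAGTCAGGCAT-3'

Replace U with T to get the coding DNA strand: ATGCCTGACTTAAGGTAAGTAGGTCCAAACGTAGTTGAACACCTCGAACAACCCCCGGCCAGGATTGACCTTAGAACTGGTTCGC. The template strand is its reverse complement (complement TACGGACTGAATTCCATTCATCCAGGTTTGCATCAACTTGTGGAGCTTGTTGGGGGCCGGTCCTAACTGGAATCTTGACCAAGCG, then reverse).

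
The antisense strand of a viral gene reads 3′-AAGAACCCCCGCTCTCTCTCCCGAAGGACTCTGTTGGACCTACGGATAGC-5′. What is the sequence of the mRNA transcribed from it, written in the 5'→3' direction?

Reading the template 3'→5' as shown, RNA polymerase pairs each base (A→U, T→A, G↔C) to build mRNA 5'→3' directly.

5'-UUCUUGGGGGCGAGAGAGAGGGCUUCCUGAGACAACCUGGAUGCCUAUCG-3'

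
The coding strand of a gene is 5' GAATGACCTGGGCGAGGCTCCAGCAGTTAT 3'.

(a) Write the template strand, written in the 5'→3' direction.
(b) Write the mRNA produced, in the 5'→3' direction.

(a) 5'-ATAACTGCTGGAGCCTCGCCCAGGTCATTC-3'
(b) 5'-GAAUGACCUGGGCGAGGCUCCAGCAGUUAU-3'

(a) The template strand is the reverse complement of the coding strand: complement CTTACTGGACCCGCTCCGAGGTCGTCAATA, then reverse.
(b) mRNA matches the coding strand with T→U.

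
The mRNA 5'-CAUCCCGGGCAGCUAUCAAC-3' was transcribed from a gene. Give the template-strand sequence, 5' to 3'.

5'-GTTGATAGCTGCCCGGGATG-3'

Replace U with T to get the coding DNA strand: CATCCCGGGCAGCTATCAAC. The template strand is its reverse complement (complement GTAGGGCCCGTCGATAGTTG, then reverse).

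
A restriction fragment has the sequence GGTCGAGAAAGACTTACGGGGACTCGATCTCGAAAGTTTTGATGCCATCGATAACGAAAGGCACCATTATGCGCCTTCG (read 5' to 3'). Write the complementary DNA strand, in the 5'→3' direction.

5′-CGAAGGCGCATAATGGTGCCTTTCGTTATCGATGGCATCAAAACTTTCGAGATCGAGTCCCCGTAAGTCTTTCTCGACC-3′

Pairing A↔T and G↔C gives CCAGCTCTTTCTGAATGCCCCTGAGCTAGAGCTTTCAAAACTACGGTAGCTATTGCTTTCCGTGGTAATACGCGGAAGC, running 3'→5'. Reverse for the 5'→3' convention.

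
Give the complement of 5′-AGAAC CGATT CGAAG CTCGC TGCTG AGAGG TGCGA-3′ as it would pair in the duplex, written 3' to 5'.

Base-pairing A↔T, G↔C gives the complement. The complementary strand is antiparallel, so paired with a 5'→3' strand it runs 3'→5'.

3'-TCTTGGCTAAGCTTCGAGCGACGACTCTCCACGCT-5'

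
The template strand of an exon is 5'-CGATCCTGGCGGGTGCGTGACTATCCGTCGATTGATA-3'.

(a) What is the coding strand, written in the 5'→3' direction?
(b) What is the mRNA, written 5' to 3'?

(a) 5'-TATCAATCGACGGATAGTCACGCACCCGCCAGGATCG-3'
(b) 5′-UAUCAAUCGACGGAUAGUCACGCACCCGCCAGGAUCG-3′

(a) The coding strand is the reverse complement of the template: complement GCTAGGACCGCCCACGCACTGATAGGCAGCTAACTAT, then reverse.
(b) mRNA has the coding-strand sequence with T→U.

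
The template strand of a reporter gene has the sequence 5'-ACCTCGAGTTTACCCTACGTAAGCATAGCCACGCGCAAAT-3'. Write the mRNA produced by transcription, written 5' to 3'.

5'-AUUUGCGCGUGGCUAUGCUUACGUAGGGUAAACUCGAGGU-3'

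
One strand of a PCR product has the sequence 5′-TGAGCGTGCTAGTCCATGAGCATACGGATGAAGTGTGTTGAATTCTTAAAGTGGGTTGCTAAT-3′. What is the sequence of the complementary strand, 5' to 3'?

5′-ATTAGCAACCCACTTTAAGAATTCAACACACTTCATCCGTATGCTCATGGACTAGCACGCTCA-3′

The complement of TGAGCGTGCTAGTCCATGAGCATACGGATGAAGTGTGTTGAATTCTTAAAGTGGGTTGCTAAT is ACTCGCACGATCAGGTACTCGTATGCCTACTTCACACAACTTAAGAATTTCACCCAACGATTA (A↔T, G↔C). DNA strands are antiparallel, so the complementary strand runs 3'→5'; reversing gives the 5'→3' form.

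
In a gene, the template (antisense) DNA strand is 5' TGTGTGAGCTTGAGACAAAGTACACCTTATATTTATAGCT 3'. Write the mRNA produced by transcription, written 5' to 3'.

RNA polymerase reads the template 3'→5' and synthesizes mRNA 5'→3' by base-pairing (A→U, T→A, G↔C). The complement of the template is ACACACTCGAACTCTGTTTCATGTGGAATATAAATATCGA; antiparallel, so 5'→3' the coding strand is AGCTATAAATATAAGGTGTACTTTGTCTCAAGCTCACACA. Replace T with U for the mRNA.

5'-AGCUAUAAAUAUAAGGUGUACUUUGUCUCAAGCUCACACA-3'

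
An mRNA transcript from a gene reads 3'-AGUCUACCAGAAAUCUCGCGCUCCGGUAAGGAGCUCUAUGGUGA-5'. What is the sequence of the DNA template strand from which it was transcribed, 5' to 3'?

Written 5'→3' the mRNA is AGUGGUAUCUCGAGGAAUGGCCUCGCGCUCUAAAGACCAUCUGA, so the coding DNA strand is AGTGGTATCTCGAGGAATGGCCTCGCGCTCTAAAGACCATCTGA. The template is its reverse complement.

5′-TCAGATGGTCTTTAGAGCGCGAGGCCATTCCTCGAGATACCACT-3′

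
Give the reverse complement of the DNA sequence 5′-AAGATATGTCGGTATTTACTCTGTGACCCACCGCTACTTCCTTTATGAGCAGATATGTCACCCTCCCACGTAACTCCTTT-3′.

Reading the sequence 3'→5' and pairing each base (A↔T, G↔C) gives the reverse complement directly.

5'-AAAGGAGTTACGTGGGAGGGTGACATATCTGCTCATAAAGGAAGTAGCGGTGGGTCACAGAGTAAATACCGACATATCTT-3'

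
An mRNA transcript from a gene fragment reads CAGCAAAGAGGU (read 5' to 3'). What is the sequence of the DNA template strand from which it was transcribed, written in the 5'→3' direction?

5'-ACCTCTTTGCTG-3'

Replace U with T to get the coding DNA strand: CAGCAAAGAGGT. The template strand is its reverse complement (complement GTCGTTTCTCCA, then reverse).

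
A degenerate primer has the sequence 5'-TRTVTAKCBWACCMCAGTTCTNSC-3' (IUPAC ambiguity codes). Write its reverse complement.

Standard pairs A↔T, G↔C; ambiguity codes pair R↔Y, M↔K, W↔W, S↔S, B↔V, N↔N. Complement (AYABATMGVWTGGKGTCAAGANSG), then reverse for 5'→3'.

5'-GSNAGAACTGKGGTWVGMTABAYA-3'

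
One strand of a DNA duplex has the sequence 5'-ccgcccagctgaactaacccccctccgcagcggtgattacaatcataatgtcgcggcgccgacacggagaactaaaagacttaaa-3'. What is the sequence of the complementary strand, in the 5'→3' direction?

Pairing A↔T and G↔C gives GGCGGGTCGACTTGATTGGGGGGAGGCGTCGCCACTAATGTTAGTATTACAGCGCCGCGGCTGTGCCTCTTGATTTTCTGAATTT, running 3'→5'. Reverse for the 5'→3' convention.

5′-TTTAAGTCTTTTAGTTCTCCGTGTCGGCGCCGCGACATTATGATTGTAATCACCGCTGCGGAGGGGGGTTAGTTCAGCTGGGCGG-3′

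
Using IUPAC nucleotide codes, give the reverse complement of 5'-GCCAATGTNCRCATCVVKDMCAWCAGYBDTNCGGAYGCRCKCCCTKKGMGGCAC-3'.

Standard pairs A↔T, G↔C; ambiguity codes pair R↔Y, M↔K, W↔W, B↔V, D↔H, N↔N. Complement (CGGTTACANGYGTAGBBMHKGTWGTCRVHANGCCTRCGYGMGGGAMMCKCCGTG), then reverse for 5'→3'.

5'-GTGCCKCMMAGGGMGYGCRTCCGNAHVRCTGWTGKHMBBGATGYGNACATTGGC-3'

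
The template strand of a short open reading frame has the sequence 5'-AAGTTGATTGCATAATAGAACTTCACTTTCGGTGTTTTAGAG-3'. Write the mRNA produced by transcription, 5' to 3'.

The mRNA has the sequence of the coding strand (reverse complement of the template) with T→U. Reverse complement of AAGTTGATTGCATAATAGAACTTCACTTTCGGTGTTTTAGAG is CTCTAAAACACCGAAAGTGAAGTTCTATTATGCAATCAACTT; then T→U.

5′-CUCUAAAACACCGAAAGUGAAGUUCUAUUAUGCAAUCAACUU-3′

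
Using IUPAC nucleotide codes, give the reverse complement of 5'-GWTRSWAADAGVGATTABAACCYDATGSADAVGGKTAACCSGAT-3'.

5'-ATCSGGTTAMCCBTHTSCATHRGGTTVTAATCBCTHTTWSYAWC-3'

Standard pairs A↔T, G↔C; ambiguity codes pair R↔Y, K↔M, W↔W, S↔S, B↔V, D↔H. Complement (CWAYSWTTHTCBCTAATVTTGGRHTACSTHTBCCMATTGGSCTA), then reverse for 5'→3'.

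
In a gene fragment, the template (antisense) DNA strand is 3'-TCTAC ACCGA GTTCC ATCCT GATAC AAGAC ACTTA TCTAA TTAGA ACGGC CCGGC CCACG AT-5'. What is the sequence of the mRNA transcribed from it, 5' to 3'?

5′-AGAUGUGGCUCAAGGUAGGACUAUGUUCUGUGAAUAGAUUAAUCUUGCCGGGCCGGGUGCUA-3′

Reading the template 3'→5' as shown, RNA polymerase pairs each base (A→U, T→A, G↔C) to build mRNA 5'→3' directly.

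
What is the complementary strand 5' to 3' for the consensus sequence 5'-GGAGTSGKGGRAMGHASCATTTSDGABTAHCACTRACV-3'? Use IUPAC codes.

5′-BGTYAGTGDTAVTCHSAAATGSTDCKTYCCMCSACTCC-3′

Standard pairs A↔T, G↔C; ambiguity codes pair R↔Y, M↔K, S↔S, B↔V, D↔H. Complement (CCTCASCMCCYTKCDTSGTAAASHCTVATDGTGAYTGB), then reverse for 5'→3'.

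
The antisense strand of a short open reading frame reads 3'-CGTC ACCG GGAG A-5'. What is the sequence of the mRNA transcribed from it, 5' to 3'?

Reading the template 3'→5' as shown, RNA polymerase pairs each base (A→U, T→A, G↔C) to build mRNA 5'→3' directly.

5'-GCAGUGGCCCUCU-3'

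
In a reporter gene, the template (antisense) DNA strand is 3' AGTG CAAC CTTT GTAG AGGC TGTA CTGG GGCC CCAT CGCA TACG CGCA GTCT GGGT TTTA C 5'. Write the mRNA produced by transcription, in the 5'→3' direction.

Reading the template 3'→5' as shown, RNA polymerase pairs each base (A→U, T→A, G↔C) to build mRNA 5'→3' directly.

5'-UCACGUUGGAAACAUCUCCGACAUGACCCCGGGGUAGCGUAUGCGCGUCAGACCCAAAAUG-3'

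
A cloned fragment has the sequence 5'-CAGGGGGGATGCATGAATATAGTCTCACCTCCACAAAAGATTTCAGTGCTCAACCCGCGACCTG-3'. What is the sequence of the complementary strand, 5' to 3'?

The complement of CAGGGGGGATGCATGAATATAGTCTCACCTCCACAAAAGATTTCAGTGCTCAACCCGCGACCTG is GTCCCCCCTACGTACTTATATCAGAGTGGAGGTGTTTTCTAAAGTCACGAGTTGGGCGCTGGAC (A↔T, G↔C). DNA strands are antiparallel, so the complementary strand runs 3'→5'; reversing gives the 5'→3' form.

5'-CAGGTCGCGGGTTGAGCACTGAAATCTTTTGTGGAGGTGAGACTATATTCATGCATCCCCCCTG-3'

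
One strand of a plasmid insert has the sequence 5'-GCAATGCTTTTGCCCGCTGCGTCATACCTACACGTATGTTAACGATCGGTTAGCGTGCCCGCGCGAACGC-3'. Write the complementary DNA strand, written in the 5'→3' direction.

5′-GCGTTCGCGCGGGCACGCTAACCGATCGTTAACATACGTGTAGGTATGACGCAGCGGGCAAAAGCATTGC-3′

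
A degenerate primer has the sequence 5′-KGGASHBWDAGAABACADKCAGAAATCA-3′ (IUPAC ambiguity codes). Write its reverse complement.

Standard pairs A↔T, G↔C; ambiguity codes pair K↔M, W↔W, S↔S, B↔V, D↔H. Complement (MCCTSDVWHTCTTVTGTHMGTCTTTAGT), then reverse for 5'→3'.

5′-TGATTTCTGMHTGTVTTCTHWVDSTCCM-3′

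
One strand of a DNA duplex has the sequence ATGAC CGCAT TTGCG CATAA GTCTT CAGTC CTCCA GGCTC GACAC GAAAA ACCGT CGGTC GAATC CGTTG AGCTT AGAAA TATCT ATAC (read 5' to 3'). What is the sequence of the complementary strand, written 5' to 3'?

5'-GTATAGATATTTCTAAGCTCAACGGATTCGACCGACGGTTTTTCGTGTCGAGCCTGGAGGACTGAAGACTTATGCGCAAATGCGGTCAT-3'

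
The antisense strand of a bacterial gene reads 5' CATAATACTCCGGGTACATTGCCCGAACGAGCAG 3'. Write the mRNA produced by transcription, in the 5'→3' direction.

5'-CUGCUCGUUCGGGCAAUGUACCCGGAGUAUUAUG-3'

RNA polymerase reads the template 3'→5' and synthesizes mRNA 5'→3' by base-pairing (A→U, T→A, G↔C). The complement of the template is GTATTATGAGGCCCATGTAACGGGCTTGCTCGTC; antiparallel, so 5'→3' the coding strand is CTGCTCGTTCGGGCAATGTACCCGGAGTATTATG. Replace T with U for the mRNA.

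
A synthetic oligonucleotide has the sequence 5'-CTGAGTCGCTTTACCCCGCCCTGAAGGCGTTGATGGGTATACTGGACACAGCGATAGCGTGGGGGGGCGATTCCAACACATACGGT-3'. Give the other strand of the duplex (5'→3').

The complement of CTGAGTCGCTTTACCCCGCCCTGAAGGCGTTGATGGGTATACTGGACACAGCGATAGCGTGGGGGGGCGATTCCAACACATACGGT is GACTCAGCGAAATGGGGCGGGACTTCCGCAACTACCCATATGACCTGTGTCGCTATCGCACCCCCCCGCTAAGGTTGTGTATGCCA (A↔T, G↔C). DNA strands are antiparallel, so the complementary strand runs 3'→5'; reversing gives the 5'→3' form.

5'-ACCGTATGTGTTGGAATCGCCCCCCCACGCTATCGCTGTGTCCAGTATACCCATCAACGCCTTCAGGGCGGGGTAAAGCGACTCAG-3'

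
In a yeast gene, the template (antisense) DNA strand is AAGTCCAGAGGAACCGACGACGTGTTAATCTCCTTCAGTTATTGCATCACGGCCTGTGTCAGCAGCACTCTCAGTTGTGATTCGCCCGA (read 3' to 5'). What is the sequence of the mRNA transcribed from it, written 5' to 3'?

5'-UUCAGGUCUCCUUGGCUGCUGCACAAUUAGAGGAAGUCAAUAACGUAGUGCCGGACACAGUCGUCGUGAGAGUCAACACUAAGCGGGCU-3'

Reading the template 3'→5' as shown, RNA polymerase pairs each base (A→U, T→A, G↔C) to build mRNA 5'→3' directly.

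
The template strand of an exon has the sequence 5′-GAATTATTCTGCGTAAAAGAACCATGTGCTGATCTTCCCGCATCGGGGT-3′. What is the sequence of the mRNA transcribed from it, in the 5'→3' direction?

RNA polymerase reads the template 3'→5' and synthesizes mRNA 5'→3' by base-pairing (A→U, T→A, G↔C). The complement of the template is CTTAATAAGACGCATTTTCTTGGTACACGACTAGAAGGGCGTAGCCCCA; antiparallel, so 5'→3' the coding strand is ACCCCGATGCGGGAAGATCAGCACATGGTTCTTTTACGCAGAATAATTC. Replace T with U for the mRNA.

5'-ACCCCGAUGCGGGAAGAUCAGCACAUGGUUCUUUUACGCAGAAUAAUUC-3'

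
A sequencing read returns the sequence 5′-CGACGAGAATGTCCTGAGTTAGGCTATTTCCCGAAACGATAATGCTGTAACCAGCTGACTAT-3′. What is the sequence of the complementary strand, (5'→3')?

The complement of CGACGAGAATGTCCTGAGTTAGGCTATTTCCCGAAACGATAATGCTGTAACCAGCTGACTAT is GCTGCTCTTACAGGACTCAATCCGATAAAGGGCTTTGCTATTACGACATTGGTCGACTGATA (A↔T, G↔C). DNA strands are antiparallel, so the complementary strand runs 3'→5'; reversing gives the 5'→3' form.

5′-ATAGTCAGCTGGTTACAGCATTATCGTTTCGGGAAATAGCCTAACTCAGGACATTCTCGTCG-3′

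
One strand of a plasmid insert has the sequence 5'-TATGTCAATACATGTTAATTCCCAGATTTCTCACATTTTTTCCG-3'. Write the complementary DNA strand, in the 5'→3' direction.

Pairing A↔T and G↔C gives ATACAGTTATGTACAATTAAGGGTCTAAAGAGTGTAAAAAAGGC, running 3'→5'. Reverse for the 5'→3' convention.

5'-CGGAAAAAATGTGAGAAATCTGGGAATTAACATGTATTGACATA-3'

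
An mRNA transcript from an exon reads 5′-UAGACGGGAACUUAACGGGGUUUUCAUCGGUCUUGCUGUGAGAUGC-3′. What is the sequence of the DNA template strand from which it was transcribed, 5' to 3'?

5'-GCATCTCACAGCAAGACCGATGAAAACCCCGTTAAGTTCCCGTCTA-3'

Replace U with T to get the coding DNA strand: TAGACGGGAACTTAACGGGGTTTTCATCGGTCTTGCTGTGAGATGC. The template strand is its reverse complement (complement ATCTGCCCTTGAATTGCCCCAAAAGTAGCCAGAACGACACTCTACG, then reverse).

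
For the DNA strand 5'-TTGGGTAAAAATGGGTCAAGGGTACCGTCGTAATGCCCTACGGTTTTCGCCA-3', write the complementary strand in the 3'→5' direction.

Base-pairing A↔T, G↔C gives the complement. The complementary strand is antiparallel, so paired with a 5'→3' strand it runs 3'→5'.

3'-AACCCATTTTTACCCAGTTCCCATGGCAGCATTACGGGATGCCAAAAGCGGT-5'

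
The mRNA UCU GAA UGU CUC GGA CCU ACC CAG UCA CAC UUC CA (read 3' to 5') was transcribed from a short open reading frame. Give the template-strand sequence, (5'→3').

5'-AGACTTACAGAGCCTGGATGGGTCAGTGTGAAGGT-3'

Written 5'→3' the mRNA is ACCUUCACACUGACCCAUCCAGGCUCUGUAAGUCU, so the coding DNA strand is ACCTTCACACTGACCCATCCAGGCTCTGTAAGTCT. The template is its reverse complement.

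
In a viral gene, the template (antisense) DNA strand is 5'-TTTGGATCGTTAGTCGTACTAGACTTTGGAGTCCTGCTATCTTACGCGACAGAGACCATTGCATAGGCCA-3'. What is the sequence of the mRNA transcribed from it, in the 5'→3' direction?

5′-UGGCCUAUGCAAUGGUCUCUGUCGCGUAAGAUAGCAGGACUCCAAAGUCUAGUACGACUAACGAUCCAAA-3′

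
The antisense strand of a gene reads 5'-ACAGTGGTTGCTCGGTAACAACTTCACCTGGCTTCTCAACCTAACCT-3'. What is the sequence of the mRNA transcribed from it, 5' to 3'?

5'-AGGUUAGGUUGAGAAGCCAGGUGAAGUUGUUACCGAGCAACCACUGU-3'

The mRNA has the sequence of the coding strand (reverse complement of the template) with T→U. Reverse complement of ACAGTGGTTGCTCGGTAACAACTTCACCTGGCTTCTCAACCTAACCT is AGGTTAGGTTGAGAAGCCAGGTGAAGTTGTTACCGAGCAACCACTGT; then T→U.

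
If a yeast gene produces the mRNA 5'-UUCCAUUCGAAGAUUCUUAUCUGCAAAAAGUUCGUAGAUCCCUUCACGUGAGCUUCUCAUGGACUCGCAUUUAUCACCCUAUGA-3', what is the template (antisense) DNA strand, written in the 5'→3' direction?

Replace U with T to get the coding DNA strand: TTCCATTCGAAGATTCTTATCTGCAAAAAGTTCGTAGATCCCTTCACGTGAGCTTCTCATGGACTCGCATTTATCACCCTATGA. The template strand is its reverse complement (complement AAGGTAAGCTTCTAAGAATAGACGTTTTTCAAGCATCTAGGGAAGTGCACTCGAAGAGTACCTGAGCGTAAATAGTGGGATACT, then reverse).

5'-TCATAGGGTGATAAATGCGAGTCCATGAGAAGCTCACGTGAAGGGATCTACGAACTTTTTGCAGATAAGAATCTTCGAATGGAA-3'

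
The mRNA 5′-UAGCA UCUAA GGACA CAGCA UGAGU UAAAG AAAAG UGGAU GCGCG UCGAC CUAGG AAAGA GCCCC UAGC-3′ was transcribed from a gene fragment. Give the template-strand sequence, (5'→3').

Replace U with T to get the coding DNA strand: TAGCATCTAAGGACACAGCATGAGTTAAAGAAAAGTGGATGCGCGTCGACCTAGGAAAGAGCCCCTAGC. The template strand is its reverse complement (complement ATCGTAGATTCCTGTGTCGTACTCAATTTCTTTTCACCTACGCGCAGCTGGATCCTTTCTCGGGGATCG, then reverse).

5'-GCTAGGGGCTCTTTCCTAGGTCGACGCGCATCCACTTTTCTTTAACTCATGCTGTGTCCTTAGATGCTA-3'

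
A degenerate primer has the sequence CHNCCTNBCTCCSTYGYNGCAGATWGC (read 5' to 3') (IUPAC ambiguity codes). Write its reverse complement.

5′-GCWATCTGCNRCRASGGAGVNAGGNDG-3′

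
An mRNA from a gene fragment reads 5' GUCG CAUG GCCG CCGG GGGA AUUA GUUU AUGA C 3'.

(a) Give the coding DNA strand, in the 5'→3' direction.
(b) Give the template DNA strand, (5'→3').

(a) 5'-GTCGCATGGCCGCCGGGGGAATTAGTTTATGAC-3'
(b) 5'-GTCATAAACTAATTCCCCCGGCGGCCATGCGAC-3'

(a) The coding strand matches the mRNA with U→T.
(b) The template strand is the reverse complement of the coding strand.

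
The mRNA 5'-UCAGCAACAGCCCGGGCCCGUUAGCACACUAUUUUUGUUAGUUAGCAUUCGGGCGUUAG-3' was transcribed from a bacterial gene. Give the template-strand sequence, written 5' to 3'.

Replace U with T to get the coding DNA strand: TCAGCAACAGCCCGGGCCCGTTAGCACACTATTTTTGTTAGTTAGCATTCGGGCGTTAG. The template strand is its reverse complement (complement AGTCGTTGTCGGGCCCGGGCAATCGTGTGATAAAAACAATCAATCGTAAGCCCGCAATC, then reverse).

5'-CTAACGCCCGAATGCTAACTAACAAAAATAGTGTGCTAACGGGCCCGGGCTGTTGCTGA-3'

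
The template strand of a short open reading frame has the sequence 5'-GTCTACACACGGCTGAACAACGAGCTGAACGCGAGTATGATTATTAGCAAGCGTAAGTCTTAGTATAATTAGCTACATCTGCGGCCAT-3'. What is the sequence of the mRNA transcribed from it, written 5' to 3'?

5'-AUGGCCGCAGAUGUAGCUAAUUAUACUAAGACUUACGCUUGCUAAUAAUCAUACUCGCGUUCAGCUCGUUGUUCAGCCGUGUGUAGAC-3'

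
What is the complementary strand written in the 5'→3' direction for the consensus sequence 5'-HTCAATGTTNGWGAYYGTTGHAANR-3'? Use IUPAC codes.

5′-YNTTDCAACRRTCWCNAACATTGAD-3′

Standard pairs A↔T, G↔C; ambiguity codes pair R↔Y, W↔W, H↔D, N↔N. Complement (DAGTTACAANCWCTRRCAACDTTNY), then reverse for 5'→3'.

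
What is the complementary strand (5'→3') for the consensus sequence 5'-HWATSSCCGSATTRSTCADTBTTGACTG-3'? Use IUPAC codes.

5'-CAGTCAAVAHTGASYAATSCGGSSATWD-3'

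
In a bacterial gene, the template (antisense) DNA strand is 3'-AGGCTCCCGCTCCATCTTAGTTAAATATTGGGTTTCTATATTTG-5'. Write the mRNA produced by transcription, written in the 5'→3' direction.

Reading the template 3'→5' as shown, RNA polymerase pairs each base (A→U, T→A, G↔C) to build mRNA 5'→3' directly.

5'-UCCGAGGGCGAGGUAGAAUCAAUUUAUAACCCAAAGAUAUAAAC-3'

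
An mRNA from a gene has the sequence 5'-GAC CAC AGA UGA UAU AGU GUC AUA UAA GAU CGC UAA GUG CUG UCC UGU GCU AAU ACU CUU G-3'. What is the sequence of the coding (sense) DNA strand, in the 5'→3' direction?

5′-GACCACAGATGATATAGTGTCATATAAGATCGCTAAGTGCTGTCCTGTGCTAATACTCTTG-3′

The coding DNA strand has the same 5'→3' sequence as the mRNA with U replaced by T.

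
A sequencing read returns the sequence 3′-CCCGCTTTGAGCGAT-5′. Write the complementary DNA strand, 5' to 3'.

5'-GGGCGAAACTCGCTA-3'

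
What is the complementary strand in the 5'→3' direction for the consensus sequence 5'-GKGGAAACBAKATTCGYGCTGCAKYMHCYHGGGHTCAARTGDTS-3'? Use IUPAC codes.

Standard pairs A↔T, G↔C; ambiguity codes pair R↔Y, M↔K, S↔S, B↔V, D↔H. Complement (CMCCTTTGVTMTAAGCRCGACGTMRKDGRDCCCDAGTTYACHAS), then reverse for 5'→3'.

5′-SAHCAYTTGADCCCDRGDKRMTGCAGCRCGAATMTVGTTTCCMC-3′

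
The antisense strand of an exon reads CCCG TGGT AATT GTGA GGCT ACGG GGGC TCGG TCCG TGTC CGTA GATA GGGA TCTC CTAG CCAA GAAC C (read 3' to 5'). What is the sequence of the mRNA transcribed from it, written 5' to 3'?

Reading the template 3'→5' as shown, RNA polymerase pairs each base (A→U, T→A, G↔C) to build mRNA 5'→3' directly.

5′-GGGCACCAUUAACACUCCGAUGCCCCCGAGCCAGGCACAGGCAUCUAUCCCUAGAGGAUCGGUUCUUGG-3′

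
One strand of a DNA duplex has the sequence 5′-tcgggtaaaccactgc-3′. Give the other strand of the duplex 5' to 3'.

5'-GCAGTGGTTTACCCGA-3'

The complement of TCGGGTAAACCACTGC is AGCCCATTTGGTGACG (A↔T, G↔C). DNA strands are antiparallel, so the complementary strand runs 3'→5'; reversing gives the 5'→3' form.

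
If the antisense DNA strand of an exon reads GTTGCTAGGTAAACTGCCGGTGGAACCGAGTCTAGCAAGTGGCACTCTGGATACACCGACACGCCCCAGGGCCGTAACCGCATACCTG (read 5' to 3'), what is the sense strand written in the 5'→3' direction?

The coding strand is complementary and antiparallel to the template: take the complement (A↔T, G↔C) and reverse.

5'-CAGGTATGCGGTTACGGCCCTGGGGCGTGTCGGTGTATCCAGAGTGCCACTTGCTAGACTCGGTTCCACCGGCAGTTTACCTAGCAAC-3'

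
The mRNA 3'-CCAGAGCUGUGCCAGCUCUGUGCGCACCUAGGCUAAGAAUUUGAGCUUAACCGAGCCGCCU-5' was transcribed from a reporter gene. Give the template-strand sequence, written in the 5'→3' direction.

5'-GGTCTCGACACGGTCGAGACACGCGTGGATCCGATTCTTAAACTCGAATTGGCTCGGCGGA-3'

Written 5'→3' the mRNA is UCCGCCGAGCCAAUUCGAGUUUAAGAAUCGGAUCCACGCGUGUCUCGACCGUGUCGAGACC, so the coding DNA strand is TCCGCCGAGCCAATTCGAGTTTAAGAATCGGATCCACGCGTGTCTCGACCGTGTCGAGACC. The template is its reverse complement.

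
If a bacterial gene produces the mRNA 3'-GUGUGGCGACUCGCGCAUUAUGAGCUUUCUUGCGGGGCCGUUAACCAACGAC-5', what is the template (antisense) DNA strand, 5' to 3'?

5'-CACACCGCTGAGCGCGTAATACTCGAAAGAACGCCCCGGCAATTGGTTGCTG-3'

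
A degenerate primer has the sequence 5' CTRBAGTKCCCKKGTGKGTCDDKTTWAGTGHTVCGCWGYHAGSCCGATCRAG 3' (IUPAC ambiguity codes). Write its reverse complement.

5'-CTYGATCGGSCTDRCWGCGBADCACTWAAMHHGACMCACMMGGGMACTVYAG-3'

Standard pairs A↔T, G↔C; ambiguity codes pair R↔Y, K↔M, W↔W, S↔S, B↔V, D↔H. Complement (GAYVTCAMGGGMMCACMCAGHHMAAWTCACDABGCGWCRDTCSGGCTAGYTC), then reverse for 5'→3'.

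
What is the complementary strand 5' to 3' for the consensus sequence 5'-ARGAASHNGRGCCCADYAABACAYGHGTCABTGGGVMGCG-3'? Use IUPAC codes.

Standard pairs A↔T, G↔C; ambiguity codes pair R↔Y, M↔K, S↔S, B↔V, D↔H, N↔N. Complement (TYCTTSDNCYCGGGTHRTTVTGTRCDCAGTVACCCBKCGC), then reverse for 5'→3'.

5'-CGCKBCCCAVTGACDCRTGTVTTRHTGGGCYCNDSTTCYT-3'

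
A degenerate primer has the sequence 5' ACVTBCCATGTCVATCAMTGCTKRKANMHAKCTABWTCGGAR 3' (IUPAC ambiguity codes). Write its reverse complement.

5'-YTCCGAWVTAGMTDKNTMYMAGCAKTGATBGACATGGVABGT-3'

Standard pairs A↔T, G↔C; ambiguity codes pair R↔Y, M↔K, W↔W, B↔V, H↔D, N↔N. Complement (TGBAVGGTACAGBTAGTKACGAMYMTNKDTMGATVWAGCCTY), then reverse for 5'→3'.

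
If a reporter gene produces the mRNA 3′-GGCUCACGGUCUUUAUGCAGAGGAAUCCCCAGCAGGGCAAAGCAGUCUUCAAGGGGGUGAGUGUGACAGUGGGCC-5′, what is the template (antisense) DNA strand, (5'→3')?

Written 5'→3' the mRNA is CCGGGUGACAGUGUGAGUGGGGGAACUUCUGACGAAACGGGACGACCCCUAAGGAGACGUAUUUCUGGCACUCGG, so the coding DNA strand is CCGGGTGACAGTGTGAGTGGGGGAACTTCTGACGAAACGGGACGACCCCTAAGGAGACGTATTTCTGGCACTCGG. The template is its reverse complement.

5'-CCGAGTGCCAGAAATACGTCTCCTTAGGGGTCGTCCCGTTTCGTCAGAAGTTCCCCCACTCACACTGTCACCCGG-3'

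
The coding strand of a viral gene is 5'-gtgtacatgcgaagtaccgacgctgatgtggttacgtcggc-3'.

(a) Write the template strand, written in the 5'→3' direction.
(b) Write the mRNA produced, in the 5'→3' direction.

(a) 5'-GCCGACGTAACCACATCAGCGTCGGTACTTCGCATGTACAC-3'
(b) 5'-GUGUACAUGCGAAGUACCGACGCUGAUGUGGUUACGUCGGC-3'

(a) The template strand is the reverse complement of the coding strand: complement CACATGTACGCTTCATGGCTGCGACTACACCAATGCAGCCG, then reverse.
(b) mRNA matches the coding strand with T→U.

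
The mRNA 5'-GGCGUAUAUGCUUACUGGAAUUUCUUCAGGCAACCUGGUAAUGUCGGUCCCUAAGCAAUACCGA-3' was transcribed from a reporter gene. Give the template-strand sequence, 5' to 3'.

Replace U with T to get the coding DNA strand: GGCGTATATGCTTACTGGAATTTCTTCAGGCAACCTGGTAATGTCGGTCCCTAAGCAATACCGA. The template strand is its reverse complement (complement CCGCATATACGAATGACCTTAAAGAAGTCCGTTGGACCATTACAGCCAGGGATTCGTTATGGCT, then reverse).

5'-TCGGTATTGCTTAGGGACCGACATTACCAGGTTGCCTGAAGAAATTCCAGTAAGCATATACGCC-3'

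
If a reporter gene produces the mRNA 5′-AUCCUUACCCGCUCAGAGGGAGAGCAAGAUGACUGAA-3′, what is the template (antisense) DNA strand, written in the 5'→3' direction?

5'-TTCAGTCATCTTGCTCTCCCTCTGAGCGGGTAAGGAT-3'

Replace U with T to get the coding DNA strand: ATCCTTACCCGCTCAGAGGGAGAGCAAGATGACTGAA. The template strand is its reverse complement (complement TAGGAATGGGCGAGTCTCCCTCTCGTTCTACTGACTT, then reverse).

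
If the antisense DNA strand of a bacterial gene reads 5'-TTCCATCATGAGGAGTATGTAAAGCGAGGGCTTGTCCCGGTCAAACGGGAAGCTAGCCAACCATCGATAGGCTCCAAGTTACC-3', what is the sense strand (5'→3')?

The coding strand is complementary and antiparallel to the template: take the complement (A↔T, G↔C) and reverse.

5′-GGTAACTTGGAGCCTATCGATGGTTGGCTAGCTTCCCGTTTGACCGGGACAAGCCCTCGCTTTACATACTCCTCATGATGGAA-3′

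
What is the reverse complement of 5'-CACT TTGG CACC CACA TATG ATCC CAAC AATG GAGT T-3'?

5′-AACTCCATTGTTGGGATCATATGTGGGTGCCAAAGTG-3′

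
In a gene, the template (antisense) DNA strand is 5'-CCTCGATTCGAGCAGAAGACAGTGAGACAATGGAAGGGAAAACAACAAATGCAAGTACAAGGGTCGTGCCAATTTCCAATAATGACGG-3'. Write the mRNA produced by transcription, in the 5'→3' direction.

5'-CCGUCAUUAUUGGAAAUUGGCACGACCCUUGUACUUGCAUUUGUUGUUUUCCCUUCCAUUGUCUCACUGUCUUCUGCUCGAAUCGAGG-3'

The mRNA has the sequence of the coding strand (reverse complement of the template) with T→U. Reverse complement of CCTCGATTCGAGCAGAAGACAGTGAGACAATGGAAGGGAAAACAACAAATGCAAGTACAAGGGTCGTGCCAATTTCCAATAATGACGG is CCGTCATTATTGGAAATTGGCACGACCCTTGTACTTGCATTTGTTGTTTTCCCTTCCATTGTCTCACTGTCTTCTGCTCGAATCGAGG; then T→U.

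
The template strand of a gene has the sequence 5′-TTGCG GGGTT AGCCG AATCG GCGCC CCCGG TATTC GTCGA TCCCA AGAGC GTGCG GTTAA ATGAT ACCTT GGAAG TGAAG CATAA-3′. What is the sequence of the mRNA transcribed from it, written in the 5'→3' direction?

5'-UUAUGCUUCACUUCCAAGGUAUCAUUUAACCGCACGCUCUUGGGAUCGACGAAUACCGGGGGCGCCGAUUCGGCUAACCCCGCAA-3'

RNA polymerase reads the template 3'→5' and synthesizes mRNA 5'→3' by base-pairing (A→U, T→A, G↔C). The complement of the template is AACGCCCCAATCGGCTTAGCCGCGGGGGCCATAAGCAGCTAGGGTTCTCGCACGCCAATTTACTATGGAACCTTCACTTCGTATT; antiparallel, so 5'→3' the coding strand is TTATGCTTCACTTCCAAGGTATCATTTAACCGCACGCTCTTGGGATCGACGAATACCGGGGGCGCCGATTCGGCTAACCCCGCAA. Replace T with U for the mRNA.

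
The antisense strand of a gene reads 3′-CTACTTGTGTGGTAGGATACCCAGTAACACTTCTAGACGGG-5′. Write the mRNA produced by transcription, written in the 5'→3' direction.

Reading the template 3'→5' as shown, RNA polymerase pairs each base (A→U, T→A, G↔C) to build mRNA 5'→3' directly.

5'-GAUGAACACACCAUCCUAUGGGUCAUUGUGAAGAUCUGCCC-3'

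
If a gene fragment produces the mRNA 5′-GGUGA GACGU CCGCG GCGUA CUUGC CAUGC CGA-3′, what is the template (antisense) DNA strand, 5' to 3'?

5'-TCGGCATGGCAAGTACGCCGCGGACGTCTCACC-3'

Replace U with T to get the coding DNA strand: GGTGAGACGTCCGCGGCGTACTTGCCATGCCGA. The template strand is its reverse complement (complement CCACTCTGCAGGCGCCGCATGAACGGTACGGCT, then reverse).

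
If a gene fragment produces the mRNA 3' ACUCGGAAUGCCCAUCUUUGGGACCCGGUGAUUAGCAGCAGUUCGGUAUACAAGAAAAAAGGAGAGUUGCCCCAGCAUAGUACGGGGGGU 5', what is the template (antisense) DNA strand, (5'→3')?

5'-TGAGCCTTACGGGTAGAAACCCTGGGCCACTAATCGTCGTCAAGCCATATGTTCTTTTTTCCTCTCAACGGGGTCGTATCATGCCCCCCA-3'

Written 5'→3' the mRNA is UGGGGGGCAUGAUACGACCCCGUUGAGAGGAAAAAAGAACAUAUGGCUUGACGACGAUUAGUGGCCCAGGGUUUCUACCCGUAAGGCUCA, so the coding DNA strand is TGGGGGGCATGATACGACCCCGTTGAGAGGAAAAAAGAACATATGGCTTGACGACGATTAGTGGCCCAGGGTTTCTACCCGTAAGGCTCA. The template is its reverse complement.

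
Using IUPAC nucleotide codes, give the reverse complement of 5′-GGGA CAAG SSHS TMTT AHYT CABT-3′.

Standard pairs A↔T, G↔C; ambiguity codes pair Y↔R, M↔K, S↔S, B↔V, H↔D. Complement (CCCTGTTCSSDSAKAATDRAGTVA), then reverse for 5'→3'.

5'-AVTGARDTAAKASDSSCTTGTCCC-3'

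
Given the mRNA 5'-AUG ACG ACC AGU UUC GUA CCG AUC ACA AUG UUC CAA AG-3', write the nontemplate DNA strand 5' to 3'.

The coding DNA strand has the same 5'→3' sequence as the mRNA with U replaced by T.

5'-ATGACGACCAGTTTCGTACCGATCACAATGTTCCAAAG-3'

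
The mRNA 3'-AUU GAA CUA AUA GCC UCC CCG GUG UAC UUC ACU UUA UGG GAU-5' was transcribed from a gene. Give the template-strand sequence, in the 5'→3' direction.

5'-TAACTTGATTATCGGAGGGGCCACATGAAGTGAAATACCCTA-3'

Written 5'→3' the mRNA is UAGGGUAUUUCACUUCAUGUGGCCCCUCCGAUAAUCAAGUUA, so the coding DNA strand is TAGGGTATTTCACTTCATGTGGCCCCTCCGATAATCAAGTTA. The template is its reverse complement.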